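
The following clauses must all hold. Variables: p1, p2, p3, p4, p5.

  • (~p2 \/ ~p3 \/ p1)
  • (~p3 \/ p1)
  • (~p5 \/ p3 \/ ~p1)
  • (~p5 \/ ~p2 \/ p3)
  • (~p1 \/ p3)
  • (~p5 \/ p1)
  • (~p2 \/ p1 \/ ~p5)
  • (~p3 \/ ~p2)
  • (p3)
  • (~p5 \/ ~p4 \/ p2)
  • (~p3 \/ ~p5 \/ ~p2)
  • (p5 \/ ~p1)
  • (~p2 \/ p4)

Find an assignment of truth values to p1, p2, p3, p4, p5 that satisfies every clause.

p1 = True  p2 = False  p3 = True  p4 = False  p5 = True

Check each clause:
  1. (~p3 \/ ~p2 \/ p1) — p1 is true.
  2. (~p3 \/ p1) — p1 is true.
  3. (~p1 \/ ~p5 \/ p3) — p3 is true.
  4. (p3 \/ ~p2 \/ ~p5) — p3 is true.
  5. (p3 \/ ~p1) — p3 is true.
  6. (p1 \/ ~p5) — p1 is true.
  7. (~p2 \/ p1 \/ ~p5) — p1 is true.
  8. (~p2 \/ ~p3) — ~p2 is true.
  9. (p3) — p3 is true.
  10. (p2 \/ ~p4 \/ ~p5) — ~p4 is true.
  11. (~p5 \/ ~p3 \/ ~p2) — ~p2 is true.
  12. (~p1 \/ p5) — p5 is true.
  13. (~p2 \/ p4) — ~p2 is true.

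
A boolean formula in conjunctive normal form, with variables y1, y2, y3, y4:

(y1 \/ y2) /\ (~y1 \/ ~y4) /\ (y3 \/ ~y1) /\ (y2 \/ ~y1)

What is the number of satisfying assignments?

Satisfying assignments:
  y1=0 y2=1 y3=0 y4=0
  y1=0 y2=1 y3=0 y4=1
  y1=0 y2=1 y3=1 y4=0
  y1=0 y2=1 y3=1 y4=1
  y1=1 y2=1 y3=1 y4=0
Count: 5.

5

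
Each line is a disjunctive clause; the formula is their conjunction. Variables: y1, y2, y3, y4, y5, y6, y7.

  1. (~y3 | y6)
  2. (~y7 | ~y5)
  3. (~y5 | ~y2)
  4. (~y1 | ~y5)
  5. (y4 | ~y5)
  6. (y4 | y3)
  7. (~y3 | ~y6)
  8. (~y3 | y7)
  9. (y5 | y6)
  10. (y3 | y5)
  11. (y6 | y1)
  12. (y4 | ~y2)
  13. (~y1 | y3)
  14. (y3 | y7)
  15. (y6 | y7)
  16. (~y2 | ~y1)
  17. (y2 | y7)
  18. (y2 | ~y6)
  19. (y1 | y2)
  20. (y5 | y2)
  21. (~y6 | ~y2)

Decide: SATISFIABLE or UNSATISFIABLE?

y2 = True:
  propagation gives y5=False, y6=True; an empty clause results — contradiction.
y2 = False:
  propagation gives y7=True, y5=False; an empty clause results — contradiction.
Every branch closes, so no satisfying assignment exists.

UNSATISFIABLE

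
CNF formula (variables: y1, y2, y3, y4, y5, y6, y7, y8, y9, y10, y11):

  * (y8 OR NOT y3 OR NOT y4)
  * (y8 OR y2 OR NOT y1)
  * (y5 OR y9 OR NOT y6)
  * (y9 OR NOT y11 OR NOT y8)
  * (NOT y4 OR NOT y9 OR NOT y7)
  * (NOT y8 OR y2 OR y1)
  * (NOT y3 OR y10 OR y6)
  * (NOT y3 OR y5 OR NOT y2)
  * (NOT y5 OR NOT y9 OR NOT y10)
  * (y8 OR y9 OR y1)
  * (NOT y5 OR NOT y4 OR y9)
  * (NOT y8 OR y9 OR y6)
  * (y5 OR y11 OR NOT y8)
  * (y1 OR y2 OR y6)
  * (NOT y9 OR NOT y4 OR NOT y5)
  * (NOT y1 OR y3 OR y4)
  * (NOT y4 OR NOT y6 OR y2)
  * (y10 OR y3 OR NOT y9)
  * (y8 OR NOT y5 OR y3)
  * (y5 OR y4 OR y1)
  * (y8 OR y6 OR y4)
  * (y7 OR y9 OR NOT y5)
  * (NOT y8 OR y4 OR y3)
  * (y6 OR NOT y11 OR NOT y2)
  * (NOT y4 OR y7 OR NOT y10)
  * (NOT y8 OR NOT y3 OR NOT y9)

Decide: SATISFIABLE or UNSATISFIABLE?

SATISFIABLE

Branch on y1: take y1 = True.
The remaining clauses are satisfied by y2 = True, y3 = True, y4 = False, y5 = True, y6 = True, y7 = True, y8 = True, y9 = False, y10 = False, y11 = False.
So y1=1, y2=1, y3=1, y4=0, y5=1, y6=1, y7=1, y8=1, y9=0, y10=0, y11=0 is a satisfying assignment.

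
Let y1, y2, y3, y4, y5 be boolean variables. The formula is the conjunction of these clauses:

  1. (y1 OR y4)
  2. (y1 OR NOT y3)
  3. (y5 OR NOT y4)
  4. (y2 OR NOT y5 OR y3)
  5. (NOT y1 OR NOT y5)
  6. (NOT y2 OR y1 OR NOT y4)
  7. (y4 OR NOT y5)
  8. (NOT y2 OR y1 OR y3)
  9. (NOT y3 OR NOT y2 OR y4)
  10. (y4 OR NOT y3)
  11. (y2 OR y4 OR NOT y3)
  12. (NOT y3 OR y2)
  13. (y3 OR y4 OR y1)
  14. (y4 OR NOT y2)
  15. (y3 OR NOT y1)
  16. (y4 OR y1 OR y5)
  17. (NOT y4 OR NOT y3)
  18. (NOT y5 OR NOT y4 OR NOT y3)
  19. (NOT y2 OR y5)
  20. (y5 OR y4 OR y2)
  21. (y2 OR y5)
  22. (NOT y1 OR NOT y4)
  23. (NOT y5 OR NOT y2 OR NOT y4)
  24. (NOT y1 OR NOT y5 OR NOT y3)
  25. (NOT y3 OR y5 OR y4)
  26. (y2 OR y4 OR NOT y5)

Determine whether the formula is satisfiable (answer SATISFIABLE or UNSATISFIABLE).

UNSATISFIABLE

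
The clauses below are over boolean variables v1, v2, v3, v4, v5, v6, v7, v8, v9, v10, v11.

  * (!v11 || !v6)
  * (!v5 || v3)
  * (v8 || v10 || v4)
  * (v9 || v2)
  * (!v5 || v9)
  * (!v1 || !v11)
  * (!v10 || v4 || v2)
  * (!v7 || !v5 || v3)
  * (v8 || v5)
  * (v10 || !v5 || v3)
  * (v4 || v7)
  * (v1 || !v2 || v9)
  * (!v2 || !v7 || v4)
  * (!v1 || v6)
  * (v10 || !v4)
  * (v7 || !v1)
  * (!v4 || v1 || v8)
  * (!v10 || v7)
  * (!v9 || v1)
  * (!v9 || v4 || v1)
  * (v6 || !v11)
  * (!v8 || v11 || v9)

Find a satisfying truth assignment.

v3 occurs only positively in the remaining clauses — set v3 = True.
Branch on v1: take v1 = True.
  then v11 is forced to False.
  then v6 is forced to True.
  then v7 is forced to True.
Set v2 = False and propagate.
  then v9 is forced to True.
Set v4 = False and propagate.
  then v10 is forced to False.
  then v8 is forced to True.
v5 is now unconstrained; take v5 = False.
Every clause has at least one true literal under this assignment.

v1 = True, v2 = False, v3 = True, v4 = False, v5 = False, v6 = True, v7 = True, v8 = True, v9 = True, v10 = False, v11 = False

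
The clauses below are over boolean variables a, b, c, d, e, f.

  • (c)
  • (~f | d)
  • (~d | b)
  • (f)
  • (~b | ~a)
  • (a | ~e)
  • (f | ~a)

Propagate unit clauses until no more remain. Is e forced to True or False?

False

(c) is a unit clause: c = True.
(f) stands alone — f = True.
(d | ~f): since f = True, the clause reduces to (d). d = True.
From (b | ~d) and d = True: b = True.
In (~a | ~b), ~b is now false; ~a must hold, so a = False.
From (~e | a) and a = False: e = False.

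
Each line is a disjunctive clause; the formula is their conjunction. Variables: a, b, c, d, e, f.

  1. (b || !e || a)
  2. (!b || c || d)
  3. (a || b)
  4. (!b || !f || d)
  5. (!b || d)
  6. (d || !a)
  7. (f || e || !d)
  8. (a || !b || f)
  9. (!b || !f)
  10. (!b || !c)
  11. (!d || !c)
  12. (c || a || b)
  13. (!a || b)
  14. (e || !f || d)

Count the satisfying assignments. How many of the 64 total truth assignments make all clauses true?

1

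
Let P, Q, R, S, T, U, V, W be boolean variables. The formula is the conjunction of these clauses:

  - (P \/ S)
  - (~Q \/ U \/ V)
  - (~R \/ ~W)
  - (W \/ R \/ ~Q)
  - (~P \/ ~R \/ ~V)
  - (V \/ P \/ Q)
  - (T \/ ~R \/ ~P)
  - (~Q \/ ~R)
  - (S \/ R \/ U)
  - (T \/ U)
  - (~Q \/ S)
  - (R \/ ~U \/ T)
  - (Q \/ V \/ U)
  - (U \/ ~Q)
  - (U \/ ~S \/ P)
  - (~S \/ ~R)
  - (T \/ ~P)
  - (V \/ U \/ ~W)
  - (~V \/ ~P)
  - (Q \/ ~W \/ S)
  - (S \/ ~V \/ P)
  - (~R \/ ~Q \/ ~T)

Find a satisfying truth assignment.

Set P = True and propagate.
  then T is forced to True.
  then V is forced to False.
Branch on Q: take Q = False.
  then U is forced to True.
For the remaining variables, R = True, S = False, W = False works.
Every clause has at least one true literal under this assignment.

P=True  Q=False  R=True  S=False  T=True  U=True  V=False  W=False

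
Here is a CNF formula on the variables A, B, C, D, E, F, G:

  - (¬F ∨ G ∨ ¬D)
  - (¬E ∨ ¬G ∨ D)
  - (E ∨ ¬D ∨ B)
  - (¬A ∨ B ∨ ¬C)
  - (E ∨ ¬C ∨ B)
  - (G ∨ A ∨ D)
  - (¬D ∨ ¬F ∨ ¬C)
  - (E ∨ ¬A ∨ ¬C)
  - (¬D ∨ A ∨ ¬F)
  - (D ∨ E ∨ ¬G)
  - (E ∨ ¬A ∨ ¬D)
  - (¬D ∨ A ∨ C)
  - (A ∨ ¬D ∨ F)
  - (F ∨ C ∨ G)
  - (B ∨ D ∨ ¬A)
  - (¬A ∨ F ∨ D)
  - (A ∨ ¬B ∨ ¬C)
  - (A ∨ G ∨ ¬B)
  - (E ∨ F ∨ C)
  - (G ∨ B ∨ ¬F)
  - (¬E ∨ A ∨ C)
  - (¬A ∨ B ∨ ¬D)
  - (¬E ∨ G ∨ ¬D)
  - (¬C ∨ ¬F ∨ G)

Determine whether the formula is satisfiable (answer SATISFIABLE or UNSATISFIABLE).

SATISFIABLE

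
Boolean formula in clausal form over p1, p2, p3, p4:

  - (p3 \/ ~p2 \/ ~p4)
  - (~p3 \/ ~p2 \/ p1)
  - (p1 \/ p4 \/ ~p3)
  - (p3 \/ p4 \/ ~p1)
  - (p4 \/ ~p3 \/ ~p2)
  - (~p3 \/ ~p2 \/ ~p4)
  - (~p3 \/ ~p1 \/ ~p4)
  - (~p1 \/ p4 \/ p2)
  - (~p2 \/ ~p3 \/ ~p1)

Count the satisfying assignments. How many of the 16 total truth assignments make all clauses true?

Satisfying assignments:
  p1=0 p2=0 p3=0 p4=0
  p1=0 p2=0 p3=0 p4=1
  p1=0 p2=0 p3=1 p4=1
  p1=0 p2=1 p3=0 p4=0
  p1=1 p2=0 p3=0 p4=1
That's 5 in total.

5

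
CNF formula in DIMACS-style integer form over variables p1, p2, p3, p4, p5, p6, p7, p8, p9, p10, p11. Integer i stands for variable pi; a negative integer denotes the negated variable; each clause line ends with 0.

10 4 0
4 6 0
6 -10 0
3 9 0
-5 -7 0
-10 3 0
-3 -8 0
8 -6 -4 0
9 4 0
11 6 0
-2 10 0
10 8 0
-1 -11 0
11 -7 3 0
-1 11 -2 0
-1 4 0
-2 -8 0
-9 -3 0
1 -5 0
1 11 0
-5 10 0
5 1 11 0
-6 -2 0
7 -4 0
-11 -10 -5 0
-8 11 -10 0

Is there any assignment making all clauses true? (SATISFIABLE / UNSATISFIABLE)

p2 occurs only negated in the remaining clauses — set p2 = False.
Set p1 = False and propagate.
  then p5 is forced to False.
  then p11 is forced to True.
For the remaining variables, p3 = False, p4 = True, p6 = True, p7 = True, p8 = True, p9 = True, p10 = False works.
So p1 = False, p2 = False, p3 = False, p4 = True, p5 = False, p6 = True, p7 = True, p8 = True, p9 = True, p10 = False, p11 = True is a satisfying assignment.

SATISFIABLE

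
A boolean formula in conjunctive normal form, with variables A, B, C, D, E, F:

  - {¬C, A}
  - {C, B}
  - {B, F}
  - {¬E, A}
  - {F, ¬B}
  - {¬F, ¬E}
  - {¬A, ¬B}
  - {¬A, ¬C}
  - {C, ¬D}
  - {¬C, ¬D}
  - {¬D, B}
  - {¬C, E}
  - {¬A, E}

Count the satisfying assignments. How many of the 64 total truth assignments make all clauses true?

The models are:
  A=F B=T C=F D=F E=F F=T
Count: 1.

1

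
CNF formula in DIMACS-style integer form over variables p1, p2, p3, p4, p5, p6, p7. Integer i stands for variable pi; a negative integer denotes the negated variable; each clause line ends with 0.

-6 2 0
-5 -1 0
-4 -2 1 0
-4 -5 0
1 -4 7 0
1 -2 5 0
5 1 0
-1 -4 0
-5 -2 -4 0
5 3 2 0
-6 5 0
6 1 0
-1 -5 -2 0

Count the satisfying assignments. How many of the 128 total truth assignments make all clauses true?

Split on p1, then p5.
  p1=1, p5=1: a clause becomes empty — 0.
  p1=1, p5=0: p7 free; 3 ways for (p2,p3,p4,p6) × 2^1 = 6.
  p1=0, p5=1: remaining (p2,p3,p4,p6,p7) ∈ {(1,0,0,1,0); (1,0,0,1,1); (1,1,0,1,0); (1,1,0,1,1)} — 4.
  p1=0, p5=0: a clause becomes empty — 0.
Total: 0 + 6 + 4 + 0 = 10.

10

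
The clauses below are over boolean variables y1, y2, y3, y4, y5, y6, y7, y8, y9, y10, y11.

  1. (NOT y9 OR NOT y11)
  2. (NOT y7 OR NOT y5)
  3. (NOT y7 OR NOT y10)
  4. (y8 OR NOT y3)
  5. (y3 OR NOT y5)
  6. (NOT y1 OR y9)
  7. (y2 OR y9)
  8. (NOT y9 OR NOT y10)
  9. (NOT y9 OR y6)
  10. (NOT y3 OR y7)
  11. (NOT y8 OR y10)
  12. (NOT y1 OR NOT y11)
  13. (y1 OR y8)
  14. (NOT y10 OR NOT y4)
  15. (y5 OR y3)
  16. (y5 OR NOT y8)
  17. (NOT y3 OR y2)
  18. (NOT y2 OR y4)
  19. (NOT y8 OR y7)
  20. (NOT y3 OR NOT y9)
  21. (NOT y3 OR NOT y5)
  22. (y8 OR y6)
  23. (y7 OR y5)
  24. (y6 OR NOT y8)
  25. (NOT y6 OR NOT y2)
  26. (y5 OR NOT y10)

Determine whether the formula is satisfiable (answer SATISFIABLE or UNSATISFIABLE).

UNSATISFIABLE

y3 = True:
  propagation gives y8=True, y7=True, y5=False; an empty clause results — contradiction.
y3 = False:
  propagation gives y5=False; an empty clause results — contradiction.
Every branch closes, so no satisfying assignment exists.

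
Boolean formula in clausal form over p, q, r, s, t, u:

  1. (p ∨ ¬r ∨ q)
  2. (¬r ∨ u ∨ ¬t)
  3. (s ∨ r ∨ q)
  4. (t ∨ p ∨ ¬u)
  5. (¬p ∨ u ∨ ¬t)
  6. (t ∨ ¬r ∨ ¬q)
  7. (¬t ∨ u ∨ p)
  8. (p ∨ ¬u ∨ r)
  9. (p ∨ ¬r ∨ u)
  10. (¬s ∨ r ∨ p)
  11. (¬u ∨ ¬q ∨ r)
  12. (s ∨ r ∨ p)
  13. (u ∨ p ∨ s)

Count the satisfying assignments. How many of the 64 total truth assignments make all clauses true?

15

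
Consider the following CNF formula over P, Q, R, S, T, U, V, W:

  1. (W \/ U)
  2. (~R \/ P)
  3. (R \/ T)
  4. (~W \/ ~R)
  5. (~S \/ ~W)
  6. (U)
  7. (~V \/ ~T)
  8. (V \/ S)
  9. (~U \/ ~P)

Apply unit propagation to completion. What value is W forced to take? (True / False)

False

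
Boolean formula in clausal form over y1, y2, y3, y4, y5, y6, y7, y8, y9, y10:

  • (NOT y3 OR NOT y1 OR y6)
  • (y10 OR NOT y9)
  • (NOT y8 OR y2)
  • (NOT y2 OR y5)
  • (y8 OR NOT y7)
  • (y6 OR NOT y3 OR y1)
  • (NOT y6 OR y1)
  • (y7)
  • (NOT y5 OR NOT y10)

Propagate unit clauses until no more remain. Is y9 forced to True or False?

Unit clause (y7) sets y7 = True.
From (y8 OR NOT y7) and y7 = True: y8 = True.
(NOT y8 OR y2): since y8 = True, the clause reduces to (y2). y2 = True.
(NOT y2 OR y5): since y2 = True, the clause reduces to (y5). y5 = True.
(NOT y10 OR NOT y5): since y5 = True, the clause reduces to (NOT y10). y10 = False.
In (y10 OR NOT y9), y10 is now false; NOT y9 must hold, so y9 = False.

False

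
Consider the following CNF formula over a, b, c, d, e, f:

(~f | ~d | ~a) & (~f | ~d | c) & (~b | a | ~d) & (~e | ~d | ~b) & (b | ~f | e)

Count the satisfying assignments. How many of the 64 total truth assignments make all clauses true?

Split on d, then b.
  d=1, b=1: remaining (a,c,e,f) ∈ {(1,0,0,0); (1,1,0,0)} — 2.
  d=1, b=0: 9 of the 16 assignments to (a,c,e,f) work.
  d=0, b=1: a, c, e, f free → 2^4 = 16.
  d=0, b=0: a, c free; 3 ways for (e,f) × 2^2 = 12.
Total: 2 + 9 + 16 + 12 = 39.

39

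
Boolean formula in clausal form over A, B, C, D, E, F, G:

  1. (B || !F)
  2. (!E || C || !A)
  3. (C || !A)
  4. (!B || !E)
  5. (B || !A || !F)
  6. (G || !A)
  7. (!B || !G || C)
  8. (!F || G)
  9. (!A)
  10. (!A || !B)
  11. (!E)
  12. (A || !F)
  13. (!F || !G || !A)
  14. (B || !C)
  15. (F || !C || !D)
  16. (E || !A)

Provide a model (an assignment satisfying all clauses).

A=F, B=T, C=F, D=T, E=F, F=F, G=F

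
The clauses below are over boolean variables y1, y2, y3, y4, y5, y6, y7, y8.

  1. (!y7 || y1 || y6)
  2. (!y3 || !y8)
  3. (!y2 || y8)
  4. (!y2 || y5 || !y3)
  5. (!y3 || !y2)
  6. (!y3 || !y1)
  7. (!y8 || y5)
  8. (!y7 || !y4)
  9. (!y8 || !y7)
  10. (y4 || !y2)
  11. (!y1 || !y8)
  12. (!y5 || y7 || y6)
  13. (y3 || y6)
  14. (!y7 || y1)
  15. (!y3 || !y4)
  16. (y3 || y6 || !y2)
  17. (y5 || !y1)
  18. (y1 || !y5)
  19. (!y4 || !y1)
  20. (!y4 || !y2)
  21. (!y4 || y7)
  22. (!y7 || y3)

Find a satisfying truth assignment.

y1=F, y2=F, y3=F, y4=F, y5=F, y6=T, y7=F, y8=F

Check each clause:
  1. (!y7 || y6 || y1) — !y7 is true.
  2. (!y3 || !y8) — !y8 is true.
  3. (y8 || !y2) — !y2 is true.
  4. (y5 || !y2 || !y3) — !y3 is true.
  5. (!y3 || !y2) — !y3 is true.
  6. (!y1 || !y3) — !y3 is true.
  7. (!y8 || y5) — !y8 is true.
  8. (!y4 || !y7) — !y7 is true.
  9. (!y8 || !y7) — !y8 is true.
  10. (!y2 || y4) — !y2 is true.
  11. (!y8 || !y1) — !y8 is true.
  12. (y7 || y6 || !y5) — !y5 is true.
  13. (y6 || y3) — y6 is true.
  14. (y1 || !y7) — !y7 is true.
  15. (!y4 || !y3) — !y4 is true.
  16. (!y2 || y6 || y3) — !y2 is true.
  17. (y5 || !y1) — !y1 is true.
  18. (!y5 || y1) — !y5 is true.
  19. (!y1 || !y4) — !y4 is true.
  20. (!y4 || !y2) — !y4 is true.
  21. (!y4 || y7) — !y4 is true.
  22. (y3 || !y7) — !y7 is true.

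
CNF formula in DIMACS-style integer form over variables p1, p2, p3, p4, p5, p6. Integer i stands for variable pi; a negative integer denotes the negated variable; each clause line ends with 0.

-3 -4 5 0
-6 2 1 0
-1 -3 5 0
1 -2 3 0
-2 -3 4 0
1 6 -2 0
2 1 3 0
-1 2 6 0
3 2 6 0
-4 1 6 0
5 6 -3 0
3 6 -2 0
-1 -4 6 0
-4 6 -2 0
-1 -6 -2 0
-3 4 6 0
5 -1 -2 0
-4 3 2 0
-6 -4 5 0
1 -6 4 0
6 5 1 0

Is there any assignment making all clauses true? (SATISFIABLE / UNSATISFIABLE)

SATISFIABLE

Pure literal: p5 appears only positively; assign p5 = True.
Branch on p1: take p1 = True.
Try p2 = False.
  then p6 is forced to True.
For the remaining variables, p3 = False, p4 = False works.
So p1=1, p2=0, p3=0, p4=0, p5=1, p6=1 is a satisfying assignment.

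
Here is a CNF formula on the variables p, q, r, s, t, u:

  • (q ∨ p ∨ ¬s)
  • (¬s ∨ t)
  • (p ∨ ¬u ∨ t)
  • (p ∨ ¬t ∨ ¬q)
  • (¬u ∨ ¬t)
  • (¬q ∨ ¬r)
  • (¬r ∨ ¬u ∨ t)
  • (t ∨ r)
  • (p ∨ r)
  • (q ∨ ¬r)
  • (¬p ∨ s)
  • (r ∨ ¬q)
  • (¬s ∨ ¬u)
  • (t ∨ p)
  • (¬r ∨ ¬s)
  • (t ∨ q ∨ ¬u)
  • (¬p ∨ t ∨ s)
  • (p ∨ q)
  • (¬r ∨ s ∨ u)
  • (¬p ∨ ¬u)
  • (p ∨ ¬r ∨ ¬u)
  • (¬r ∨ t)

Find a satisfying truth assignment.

p=1, q=0, r=0, s=1, t=1, u=0

Set p = True and propagate.
  then s is forced to True.
  then t is forced to True.
  then u is forced to False.
  then r is forced to False.
  then q is forced to False.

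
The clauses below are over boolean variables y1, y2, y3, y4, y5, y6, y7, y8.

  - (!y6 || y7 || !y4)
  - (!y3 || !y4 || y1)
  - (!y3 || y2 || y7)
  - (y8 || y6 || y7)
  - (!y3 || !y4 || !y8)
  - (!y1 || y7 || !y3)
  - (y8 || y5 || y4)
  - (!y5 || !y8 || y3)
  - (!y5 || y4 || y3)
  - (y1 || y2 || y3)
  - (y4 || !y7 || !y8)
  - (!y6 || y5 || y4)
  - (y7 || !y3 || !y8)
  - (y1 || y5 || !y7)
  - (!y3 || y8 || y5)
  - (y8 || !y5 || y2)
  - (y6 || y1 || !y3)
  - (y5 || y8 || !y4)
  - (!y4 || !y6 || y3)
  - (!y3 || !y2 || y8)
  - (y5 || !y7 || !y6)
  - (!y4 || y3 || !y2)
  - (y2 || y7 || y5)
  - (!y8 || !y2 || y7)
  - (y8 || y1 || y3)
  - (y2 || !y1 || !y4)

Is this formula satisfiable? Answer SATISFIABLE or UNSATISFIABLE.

UNSATISFIABLE

y3 = True:
  y7 = True:
    y4 = True:
      propagation gives y1=True, y8=False, y5=True; contradiction.
    y4 = False:
      propagation gives y8=False, y5=True, y2=True; contradiction.
  y7 = False:
    propagation gives y2=True, y1=False, y4=False, y8=False; an empty clause results — contradiction.
y3 = False:
  y4 = True:
    propagation gives y6=False, y2=False, y1=True; an empty clause results — contradiction.
  y4 = False:
    propagation gives y5=False, y8=True, y7=False, y6=False; an empty clause results — contradiction.
Every branch closes, so no satisfying assignment exists.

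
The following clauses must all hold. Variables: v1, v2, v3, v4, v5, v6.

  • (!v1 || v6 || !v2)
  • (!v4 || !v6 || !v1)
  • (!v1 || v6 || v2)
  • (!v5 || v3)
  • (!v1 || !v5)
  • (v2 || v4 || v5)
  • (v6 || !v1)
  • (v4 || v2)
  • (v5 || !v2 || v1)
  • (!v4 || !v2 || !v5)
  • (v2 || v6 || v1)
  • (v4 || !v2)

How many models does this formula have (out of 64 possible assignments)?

The models are:
  v1=F v2=F v3=F v4=T v5=F v6=T
  v1=F v2=F v3=T v4=T v5=F v6=T
  v1=F v2=F v3=T v4=T v5=T v6=T
That's 3 in total.

3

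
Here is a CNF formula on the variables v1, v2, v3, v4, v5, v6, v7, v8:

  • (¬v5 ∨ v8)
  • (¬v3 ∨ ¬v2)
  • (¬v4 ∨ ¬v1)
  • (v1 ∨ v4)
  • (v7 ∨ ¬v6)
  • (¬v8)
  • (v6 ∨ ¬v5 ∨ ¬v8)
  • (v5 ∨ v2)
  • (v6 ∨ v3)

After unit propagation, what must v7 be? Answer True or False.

True

(¬v8) is a unit clause: v8 = False.
From (¬v5 ∨ v8) and v8 = False: v5 = False.
(v2 ∨ v5) with v5 = False leaves only v2, so v2 = True.
(¬v3 ∨ ¬v2) with v2 = True leaves only ¬v3, so v3 = False.
In (v6 ∨ v3), v3 is now false; v6 must hold, so v6 = True.
(v7 ∨ ¬v6) with v6 = True leaves only v7, so v7 = True.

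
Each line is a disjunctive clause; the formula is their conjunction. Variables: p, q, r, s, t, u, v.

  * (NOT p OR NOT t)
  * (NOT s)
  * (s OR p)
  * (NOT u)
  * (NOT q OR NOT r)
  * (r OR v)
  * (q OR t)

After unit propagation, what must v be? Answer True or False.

True

(NOT s) stands alone — s = False.
From (s OR p) and s = False: p = True.
(NOT t OR NOT p): since p = True, the clause reduces to (NOT t). t = False.
(NOT u) is a unit clause: u = False.
In (t OR q), t is now false; q must hold, so q = True.
(NOT q OR NOT r): since q = True, the clause reduces to (NOT r). r = False.
(v OR r): since r = False, the clause reduces to (v). v = True.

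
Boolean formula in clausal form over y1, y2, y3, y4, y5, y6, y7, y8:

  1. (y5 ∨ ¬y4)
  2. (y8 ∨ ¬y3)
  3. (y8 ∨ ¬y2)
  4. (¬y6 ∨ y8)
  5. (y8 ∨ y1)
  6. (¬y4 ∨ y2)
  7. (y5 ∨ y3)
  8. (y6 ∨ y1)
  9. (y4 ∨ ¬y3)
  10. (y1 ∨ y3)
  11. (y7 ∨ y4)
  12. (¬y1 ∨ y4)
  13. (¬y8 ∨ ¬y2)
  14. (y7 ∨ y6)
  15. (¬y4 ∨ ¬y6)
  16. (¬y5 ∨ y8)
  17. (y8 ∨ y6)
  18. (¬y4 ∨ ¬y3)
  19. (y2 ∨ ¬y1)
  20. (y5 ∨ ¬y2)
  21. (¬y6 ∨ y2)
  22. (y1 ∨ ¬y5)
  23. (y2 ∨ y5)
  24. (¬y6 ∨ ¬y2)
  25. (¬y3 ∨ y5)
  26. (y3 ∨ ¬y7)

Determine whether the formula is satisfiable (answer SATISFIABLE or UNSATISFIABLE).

UNSATISFIABLE

y2 = True:
  propagation gives y8=True; an empty clause results — contradiction.
y2 = False:
  propagation gives y4=False, y3=False, y5=True, y1=True; an empty clause results — contradiction.
Every branch closes, so no satisfying assignment exists.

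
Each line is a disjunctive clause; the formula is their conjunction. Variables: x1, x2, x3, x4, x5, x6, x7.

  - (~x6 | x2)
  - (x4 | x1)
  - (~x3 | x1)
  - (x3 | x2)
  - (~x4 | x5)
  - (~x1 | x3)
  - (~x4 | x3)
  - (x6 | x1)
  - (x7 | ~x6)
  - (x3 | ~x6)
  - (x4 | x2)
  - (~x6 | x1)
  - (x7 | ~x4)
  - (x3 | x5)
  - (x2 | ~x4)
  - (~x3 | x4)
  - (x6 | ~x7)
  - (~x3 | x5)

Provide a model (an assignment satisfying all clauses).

Pure literal: x2 appears only positively; assign x2 = True.
Pure literal: x5 appears only positively; assign x5 = True.
Try x1 = True.
  then x3 is forced to True.
  then x4 is forced to True.
  then x7 is forced to True.
  then x6 is forced to True.
Check each clause:
  1. (~x6 | x2) — x2 is true.
  2. (x4 | x1) — x1 is true.
  3. (~x3 | x1) — x1 is true.
  4. (x2 | x3) — x2 is true.
  5. (x5 | ~x4) — x5 is true.
  6. (~x1 | x3) — x3 is true.
  7. (x3 | ~x4) — x3 is true.
  8. (x6 | x1) — x1 is true.
  9. (x7 | ~x6) — x7 is true.
  10. (~x6 | x3) — x3 is true.
  11. (x4 | x2) — x2 is true.
  12. (x1 | ~x6) — x1 is true.
  13. (x7 | ~x4) — x7 is true.
  14. (x5 | x3) — x3 is true.
  15. (~x4 | x2) — x2 is true.
  16. (~x3 | x4) — x4 is true.
  17. (x6 | ~x7) — x6 is true.
  18. (x5 | ~x3) — x5 is true.

x1 = T  x2 = T  x3 = T  x4 = T  x5 = T  x6 = T  x7 = T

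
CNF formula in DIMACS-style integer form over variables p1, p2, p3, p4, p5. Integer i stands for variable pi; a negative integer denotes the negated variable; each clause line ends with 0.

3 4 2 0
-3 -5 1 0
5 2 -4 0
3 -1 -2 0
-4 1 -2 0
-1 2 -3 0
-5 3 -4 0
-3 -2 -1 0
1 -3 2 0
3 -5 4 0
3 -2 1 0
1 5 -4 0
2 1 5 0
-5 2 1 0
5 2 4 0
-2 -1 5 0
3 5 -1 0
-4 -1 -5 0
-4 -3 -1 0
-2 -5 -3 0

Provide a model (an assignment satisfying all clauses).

Branch on p1: take p1 = False.
For the remaining variables, p2 = True, p3 = True, p4 = False, p5 = False works.
Every clause has at least one true literal under this assignment.
Check each clause:
  1. {p2, p4, p3} — p2 is true.
  2. {¬p3, ¬p5, p1} — ¬p5 is true.
  3. {p2, ¬p4, p5} — p2 is true.
  4. {¬p2, ¬p1, p3} — p3 is true.
  5. {p1, ¬p2, ¬p4} — ¬p4 is true.
  6. {¬p3, p2, ¬p1} — p2 is true.
  7. {¬p5, ¬p4, p3} — p3 is true.
  8. {¬p2, ¬p3, ¬p1} — ¬p1 is true.
  9. {p1, ¬p3, p2} — p2 is true.
  10. {¬p5, p4, p3} — p3 is true.
  11. {p3, p1, ¬p2} — p3 is true.
  12. {p5, ¬p4, p1} — ¬p4 is true.
  13. {p1, p2, p5} — p2 is true.
  14. {¬p5, p2, p1} — p2 is true.
  15. {p4, p5, p2} — p2 is true.
  16. {p5, ¬p2, ¬p1} — ¬p1 is true.
  17. {p5, ¬p1, p3} — p3 is true.
  18. {¬p1, ¬p4, ¬p5} — ¬p5 is true.
  19. {¬p4, ¬p3, ¬p1} — ¬p4 is true.
  20. {¬p3, ¬p2, ¬p5} — ¬p5 is true.

p1=0, p2=1, p3=1, p4=0, p5=0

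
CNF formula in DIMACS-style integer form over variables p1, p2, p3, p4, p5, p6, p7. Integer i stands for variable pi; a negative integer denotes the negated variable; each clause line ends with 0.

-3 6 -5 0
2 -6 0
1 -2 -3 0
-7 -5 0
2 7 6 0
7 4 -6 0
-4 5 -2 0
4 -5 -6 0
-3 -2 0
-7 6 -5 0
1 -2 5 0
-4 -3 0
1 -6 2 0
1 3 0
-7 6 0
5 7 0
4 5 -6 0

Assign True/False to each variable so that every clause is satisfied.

p1 occurs only positively in the remaining clauses — set p1 = True.
Branch on p2: take p2 = True.
  then p3 is forced to False.
Set p4 = True and propagate.
  then p5 is forced to True.
  then p7 is forced to False.
p6 is now unconstrained; take p6 = True.

p1 = 1, p2 = 1, p3 = 0, p4 = 1, p5 = 1, p6 = 1, p7 = 0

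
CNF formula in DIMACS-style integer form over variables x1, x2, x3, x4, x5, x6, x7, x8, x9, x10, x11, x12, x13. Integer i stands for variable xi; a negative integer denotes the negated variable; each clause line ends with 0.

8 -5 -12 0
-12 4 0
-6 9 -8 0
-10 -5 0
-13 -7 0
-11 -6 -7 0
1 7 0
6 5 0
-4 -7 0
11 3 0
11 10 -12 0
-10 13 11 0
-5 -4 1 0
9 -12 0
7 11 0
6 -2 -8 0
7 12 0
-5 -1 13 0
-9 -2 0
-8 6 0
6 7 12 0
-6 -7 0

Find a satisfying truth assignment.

x2 occurs only negated in the remaining clauses — set x2 = False.
Pure literal: x3 appears only positively; assign x3 = True.
Branch on x1: take x1 = True.
Set x4 = True and propagate.
  then x7 is forced to False.
  then x11 is forced to True.
  then x12 is forced to True.
  then x9 is forced to True.
Set x5 = False and propagate.
  then x6 is forced to True.
x8, x10, x13 are now unconstrained; take x8 = False, x10 = True, x13 = True.

x1=T, x2=F, x3=T, x4=T, x5=F, x6=T, x7=F, x8=F, x9=T, x10=T, x11=T, x12=T, x13=T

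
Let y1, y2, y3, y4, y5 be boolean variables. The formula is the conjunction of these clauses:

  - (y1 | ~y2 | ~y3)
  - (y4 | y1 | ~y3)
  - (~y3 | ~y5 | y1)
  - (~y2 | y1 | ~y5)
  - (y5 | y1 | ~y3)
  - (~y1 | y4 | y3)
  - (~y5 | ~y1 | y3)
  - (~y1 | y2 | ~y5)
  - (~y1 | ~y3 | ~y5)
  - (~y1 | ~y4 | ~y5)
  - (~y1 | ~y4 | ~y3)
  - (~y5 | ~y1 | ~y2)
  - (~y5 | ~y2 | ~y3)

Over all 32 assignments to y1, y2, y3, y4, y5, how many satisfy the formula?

10

Case analysis on y1 and y3:
  y1=T, y3=T: remaining (y2,y4,y5) ∈ {(F,F,F); (T,F,F)} — 2.
  y1=T, y3=F: remaining (y2,y4,y5) ∈ {(F,T,F); (T,T,F)} — 2.
  y1=F, y3=T: a clause becomes empty — 0.
  y1=F, y3=F: y4 free; 3 ways for (y2,y5) × 2^1 = 6.
Total: 2 + 2 + 0 + 6 = 10.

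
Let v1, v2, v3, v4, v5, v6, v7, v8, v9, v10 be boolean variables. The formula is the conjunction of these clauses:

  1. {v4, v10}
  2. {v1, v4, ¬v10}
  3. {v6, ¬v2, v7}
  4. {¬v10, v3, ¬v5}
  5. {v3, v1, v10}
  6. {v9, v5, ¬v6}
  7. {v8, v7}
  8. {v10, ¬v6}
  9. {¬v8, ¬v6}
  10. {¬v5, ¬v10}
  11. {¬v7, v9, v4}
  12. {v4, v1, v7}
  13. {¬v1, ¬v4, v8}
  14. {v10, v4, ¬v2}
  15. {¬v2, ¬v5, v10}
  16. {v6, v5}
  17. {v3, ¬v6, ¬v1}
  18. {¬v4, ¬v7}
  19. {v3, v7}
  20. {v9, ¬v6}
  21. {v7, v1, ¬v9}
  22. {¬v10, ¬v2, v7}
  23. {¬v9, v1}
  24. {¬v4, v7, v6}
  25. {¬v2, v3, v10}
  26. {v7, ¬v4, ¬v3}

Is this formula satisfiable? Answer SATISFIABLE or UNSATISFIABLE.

Try v1 = True.
Set v2 = True and propagate.
Branch on v3: take v3 = True.
The remaining clauses are satisfied by v4 = False, v5 = False, v6 = True, v7 = True, v8 = False, v9 = True, v10 = True.
Every clause has at least one true literal under this assignment.
So v1=True, v2=True, v3=True, v4=False, v5=False, v6=True, v7=True, v8=False, v9=True, v10=True is a satisfying assignment.

SATISFIABLE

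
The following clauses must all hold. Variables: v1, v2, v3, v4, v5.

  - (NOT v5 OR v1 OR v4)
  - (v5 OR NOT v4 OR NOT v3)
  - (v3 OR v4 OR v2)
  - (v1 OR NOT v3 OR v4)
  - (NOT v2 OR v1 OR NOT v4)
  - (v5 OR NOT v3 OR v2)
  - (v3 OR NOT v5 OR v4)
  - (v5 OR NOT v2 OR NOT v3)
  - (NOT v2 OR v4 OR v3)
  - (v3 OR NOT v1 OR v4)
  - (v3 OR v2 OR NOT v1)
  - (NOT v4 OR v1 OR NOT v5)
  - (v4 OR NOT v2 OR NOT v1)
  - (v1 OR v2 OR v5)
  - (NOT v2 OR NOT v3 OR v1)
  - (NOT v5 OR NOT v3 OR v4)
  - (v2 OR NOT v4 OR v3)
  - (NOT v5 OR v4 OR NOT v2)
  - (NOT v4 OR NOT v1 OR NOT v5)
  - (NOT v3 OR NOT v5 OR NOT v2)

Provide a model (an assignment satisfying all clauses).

v1 = True, v2 = True, v3 = False, v4 = True, v5 = False

Set v1 = True and propagate.
Set v2 = True and propagate.
  then v4 is forced to True.
  then v5 is forced to False.
  then v3 is forced to False.
Check each clause:
  1. (v4 OR NOT v5 OR v1) — v1 is true.
  2. (NOT v4 OR NOT v3 OR v5) — NOT v3 is true.
  3. (v3 OR v4 OR v2) — v2 is true.
  4. (v1 OR NOT v3 OR v4) — v1 is true.
  5. (NOT v2 OR NOT v4 OR v1) — v1 is true.
  6. (v2 OR NOT v3 OR v5) — v2 is true.
  7. (v3 OR NOT v5 OR v4) — v4 is true.
  8. (NOT v2 OR v5 OR NOT v3) — NOT v3 is true.
  9. (v3 OR NOT v2 OR v4) — v4 is true.
  10. (v4 OR NOT v1 OR v3) — v4 is true.
  11. (v2 OR v3 OR NOT v1) — v2 is true.
  12. (v1 OR NOT v4 OR NOT v5) — v1 is true.
  13. (v4 OR NOT v1 OR NOT v2) — v4 is true.
  14. (v5 OR v1 OR v2) — v1 is true.
  15. (v1 OR NOT v3 OR NOT v2) — v1 is true.
  16. (v4 OR NOT v3 OR NOT v5) — NOT v5 is true.
  17. (NOT v4 OR v3 OR v2) — v2 is true.
  18. (NOT v5 OR v4 OR NOT v2) — NOT v5 is true.
  19. (NOT v1 OR NOT v5 OR NOT v4) — NOT v5 is true.
  20. (NOT v3 OR NOT v2 OR NOT v5) — NOT v5 is true.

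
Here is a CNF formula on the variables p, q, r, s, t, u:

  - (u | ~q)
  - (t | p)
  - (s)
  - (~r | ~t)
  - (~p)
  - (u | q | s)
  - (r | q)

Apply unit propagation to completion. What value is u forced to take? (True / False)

True

(s) is a unit clause: s = True.
(~p) stands alone — p = False.
(p | t): since p = False, the clause reduces to (t). t = True.
From (~r | ~t) and t = True: r = False.
From (r | q) and r = False: q = True.
(u | ~q): since q = True, the clause reduces to (u). u = True.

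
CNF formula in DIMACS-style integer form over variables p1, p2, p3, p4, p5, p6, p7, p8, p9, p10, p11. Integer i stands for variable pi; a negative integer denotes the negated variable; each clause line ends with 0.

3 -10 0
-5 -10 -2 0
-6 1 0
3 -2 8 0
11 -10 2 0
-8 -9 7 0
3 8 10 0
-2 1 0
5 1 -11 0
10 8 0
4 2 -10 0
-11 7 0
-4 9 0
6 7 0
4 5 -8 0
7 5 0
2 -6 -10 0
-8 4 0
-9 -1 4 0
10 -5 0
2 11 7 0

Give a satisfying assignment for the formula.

Pure literal: p3 appears only positively; assign p3 = True.
p7 occurs only positively in the remaining clauses — set p7 = True.
Try p1 = True.
The remaining clauses are satisfied by p2 = False, p4 = True, p5 = False, p6 = False, p8 = True, p9 = True, p10 = False, p11 = True.
Check each clause:
  1. (p3 OR NOT p10) — p3 is true.
  2. (NOT p10 OR NOT p5 OR NOT p2) — NOT p5 is true.
  3. (p1 OR NOT p6) — p1 is true.
  4. (p8 OR p3 OR NOT p2) — p8 is true.
  5. (NOT p10 OR p11 OR p2) — p11 is true.
  6. (NOT p9 OR p7 OR NOT p8) — p7 is true.
  7. (p3 OR p10 OR p8) — p8 is true.
  8. (NOT p2 OR p1) — p1 is true.
  9. (NOT p11 OR p1 OR p5) — p1 is true.
  10. (p8 OR p10) — p8 is true.
  11. (p4 OR NOT p10 OR p2) — p4 is true.
  12. (p7 OR NOT p11) — p7 is true.
  13. (p9 OR NOT p4) — p9 is true.
  14. (p7 OR p6) — p7 is true.
  15. (p4 OR p5 OR NOT p8) — p4 is true.
  16. (p7 OR p5) — p7 is true.
  17. (NOT p6 OR p2 OR NOT p10) — NOT p6 is true.
  18. (NOT p8 OR p4) — p4 is true.
  19. (NOT p9 OR NOT p1 OR p4) — p4 is true.
  20. (NOT p5 OR p10) — NOT p5 is true.
  21. (p11 OR p2 OR p7) — p11 is true.

p1=T, p2=F, p3=T, p4=T, p5=F, p6=F, p7=T, p8=T, p9=T, p10=F, p11=T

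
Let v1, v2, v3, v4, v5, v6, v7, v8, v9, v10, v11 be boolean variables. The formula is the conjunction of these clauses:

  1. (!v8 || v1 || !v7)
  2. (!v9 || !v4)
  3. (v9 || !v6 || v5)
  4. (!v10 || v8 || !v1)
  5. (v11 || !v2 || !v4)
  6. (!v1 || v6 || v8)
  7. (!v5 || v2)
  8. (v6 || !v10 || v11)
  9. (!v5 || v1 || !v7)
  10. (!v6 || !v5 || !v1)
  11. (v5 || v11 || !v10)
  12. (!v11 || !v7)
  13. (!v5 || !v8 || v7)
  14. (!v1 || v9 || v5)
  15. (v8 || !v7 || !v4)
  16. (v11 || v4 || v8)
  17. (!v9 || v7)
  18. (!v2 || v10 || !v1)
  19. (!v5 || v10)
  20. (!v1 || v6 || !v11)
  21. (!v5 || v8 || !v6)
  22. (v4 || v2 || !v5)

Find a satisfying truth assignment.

v1 = F, v2 = F, v3 = T, v4 = T, v5 = F, v6 = F, v7 = F, v8 = F, v9 = F, v10 = F, v11 = T

Check each clause:
  1. (v1 || !v8 || !v7) — !v8 is true.
  2. (!v4 || !v9) — !v9 is true.
  3. (v9 || !v6 || v5) — !v6 is true.
  4. (!v1 || v8 || !v10) — !v10 is true.
  5. (!v2 || !v4 || v11) — v11 is true.
  6. (v6 || !v1 || v8) — !v1 is true.
  7. (!v5 || v2) — !v5 is true.
  8. (v6 || !v10 || v11) — v11 is true.
  9. (v1 || !v5 || !v7) — !v5 is true.
  10. (!v5 || !v6 || !v1) — !v6 is true.
  11. (v5 || v11 || !v10) — v11 is true.
  12. (!v11 || !v7) — !v7 is true.
  13. (!v5 || v7 || !v8) — !v8 is true.
  14. (v5 || v9 || !v1) — !v1 is true.
  15. (v8 || !v7 || !v4) — !v7 is true.
  16. (v4 || v8 || v11) — v11 is true.
  17. (v7 || !v9) — !v9 is true.
  18. (!v2 || !v1 || v10) — !v1 is true.
  19. (v10 || !v5) — !v5 is true.
  20. (!v11 || !v1 || v6) — !v1 is true.
  21. (v8 || !v6 || !v5) — !v6 is true.
  22. (!v5 || v2 || v4) — !v5 is true.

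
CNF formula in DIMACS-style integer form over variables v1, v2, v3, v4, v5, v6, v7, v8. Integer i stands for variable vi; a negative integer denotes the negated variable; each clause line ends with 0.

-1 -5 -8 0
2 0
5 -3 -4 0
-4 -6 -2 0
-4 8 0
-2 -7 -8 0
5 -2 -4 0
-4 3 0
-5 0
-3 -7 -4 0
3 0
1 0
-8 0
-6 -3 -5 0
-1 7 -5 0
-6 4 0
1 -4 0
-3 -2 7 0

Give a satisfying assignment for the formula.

v1 = True  v2 = True  v3 = True  v4 = False  v5 = False  v6 = False  v7 = True  v8 = False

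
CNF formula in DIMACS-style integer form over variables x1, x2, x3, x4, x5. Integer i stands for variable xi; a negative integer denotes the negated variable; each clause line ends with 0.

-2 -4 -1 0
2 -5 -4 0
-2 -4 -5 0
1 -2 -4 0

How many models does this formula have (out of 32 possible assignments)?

Case analysis on x2 and x4:
  x2=T, x4=T: a clause becomes empty — 0.
  x2=T, x4=F: x1, x3, x5 free → 2^3 = 8.
  x2=F, x4=T: remaining (x1,x3,x5) ∈ {(F,F,F); (F,T,F); (T,F,F); (T,T,F)} — 4.
  x2=F, x4=F: x1, x3, x5 free → 2^3 = 8.
Total: 0 + 8 + 4 + 8 = 20.

20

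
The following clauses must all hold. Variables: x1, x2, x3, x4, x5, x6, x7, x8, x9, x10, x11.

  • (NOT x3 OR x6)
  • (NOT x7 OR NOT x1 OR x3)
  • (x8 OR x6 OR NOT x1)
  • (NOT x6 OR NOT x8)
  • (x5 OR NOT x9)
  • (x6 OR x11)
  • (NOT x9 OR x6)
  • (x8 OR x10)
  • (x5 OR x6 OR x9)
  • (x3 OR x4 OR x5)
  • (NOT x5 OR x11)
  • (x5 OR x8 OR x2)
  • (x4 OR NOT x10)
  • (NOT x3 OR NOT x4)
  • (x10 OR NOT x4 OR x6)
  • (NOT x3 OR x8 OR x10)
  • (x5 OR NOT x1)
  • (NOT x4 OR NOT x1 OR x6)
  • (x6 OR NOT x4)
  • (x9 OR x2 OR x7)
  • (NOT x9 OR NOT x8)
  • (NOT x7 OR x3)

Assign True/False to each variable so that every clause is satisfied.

x1 occurs only negated in the remaining clauses — set x1 = False.
x2 occurs only positively in the remaining clauses — set x2 = True.
Branch on x3: take x3 = False.
  then x7 is forced to False.
The remaining clauses are satisfied by x4 = True, x5 = False, x6 = True, x8 = False, x9 = False, x10 = True, x11 = False.
Every clause has at least one true literal under this assignment.
Check each clause:
  1. (NOT x3 OR x6) — NOT x3 is true.
  2. (x3 OR NOT x1 OR NOT x7) — NOT x7 is true.
  3. (x6 OR NOT x1 OR x8) — x6 is true.
  4. (NOT x8 OR NOT x6) — NOT x8 is true.
  5. (x5 OR NOT x9) — NOT x9 is true.
  6. (x6 OR x11) — x6 is true.
  7. (x6 OR NOT x9) — x6 is true.
  8. (x10 OR x8) — x10 is true.
  9. (x6 OR x9 OR x5) — x6 is true.
  10. (x4 OR x3 OR x5) — x4 is true.
  11. (NOT x5 OR x11) — NOT x5 is true.
  12. (x8 OR x5 OR x2) — x2 is true.
  13. (NOT x10 OR x4) — x4 is true.
  14. (NOT x4 OR NOT x3) — NOT x3 is true.
  15. (x10 OR x6 OR NOT x4) — x10 is true.
  16. (NOT x3 OR x8 OR x10) — x10 is true.
  17. (x5 OR NOT x1) — NOT x1 is true.
  18. (x6 OR NOT x1 OR NOT x4) — x6 is true.
  19. (x6 OR NOT x4) — x6 is true.
  20. (x2 OR x9 OR x7) — x2 is true.
  21. (NOT x8 OR NOT x9) — NOT x8 is true.
  22. (x3 OR NOT x7) — NOT x7 is true.

x1=False, x2=True, x3=False, x4=True, x5=False, x6=True, x7=False, x8=False, x9=False, x10=True, x11=False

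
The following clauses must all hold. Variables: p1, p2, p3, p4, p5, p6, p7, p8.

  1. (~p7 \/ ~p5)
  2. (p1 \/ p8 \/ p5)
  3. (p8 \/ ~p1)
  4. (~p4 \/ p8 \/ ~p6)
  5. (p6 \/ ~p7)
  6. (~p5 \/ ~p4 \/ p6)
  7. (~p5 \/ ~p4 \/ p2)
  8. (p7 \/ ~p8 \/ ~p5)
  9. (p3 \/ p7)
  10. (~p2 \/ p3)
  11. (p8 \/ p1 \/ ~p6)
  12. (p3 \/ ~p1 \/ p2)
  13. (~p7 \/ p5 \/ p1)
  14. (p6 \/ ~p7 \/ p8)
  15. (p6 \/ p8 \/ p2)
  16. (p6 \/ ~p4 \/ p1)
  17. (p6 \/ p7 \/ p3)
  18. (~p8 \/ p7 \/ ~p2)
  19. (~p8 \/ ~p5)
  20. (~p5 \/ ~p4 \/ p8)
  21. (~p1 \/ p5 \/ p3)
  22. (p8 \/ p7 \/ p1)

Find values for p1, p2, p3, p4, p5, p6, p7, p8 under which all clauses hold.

p1=T  p2=T  p3=T  p4=F  p5=F  p6=T  p7=T  p8=T

p3 occurs only positively in the remaining clauses — set p3 = True.
Pure literal: p4 appears only negated; assign p4 = False.
Try p1 = True.
  then p8 is forced to True.
  then p5 is forced to False.
The remaining clauses are satisfied by p2 = True, p6 = True, p7 = True.
Check each clause:
  1. (~p5 \/ ~p7) — ~p5 is true.
  2. (p8 \/ p1 \/ p5) — p8 is true.
  3. (p8 \/ ~p1) — p8 is true.
  4. (p8 \/ ~p4 \/ ~p6) — p8 is true.
  5. (~p7 \/ p6) — p6 is true.
  6. (~p4 \/ ~p5 \/ p6) — ~p5 is true.
  7. (~p5 \/ p2 \/ ~p4) — p2 is true.
  8. (~p8 \/ ~p5 \/ p7) — ~p5 is true.
  9. (p3 \/ p7) — p3 is true.
  10. (p3 \/ ~p2) — p3 is true.
  11. (~p6 \/ p1 \/ p8) — p8 is true.
  12. (p3 \/ ~p1 \/ p2) — p2 is true.
  13. (p5 \/ ~p7 \/ p1) — p1 is true.
  14. (p8 \/ ~p7 \/ p6) — p8 is true.
  15. (p8 \/ p2 \/ p6) — p8 is true.
  16. (~p4 \/ p1 \/ p6) — p1 is true.
  17. (p3 \/ p7 \/ p6) — p3 is true.
  18. (p7 \/ ~p8 \/ ~p2) — p7 is true.
  19. (~p5 \/ ~p8) — ~p5 is true.
  20. (~p4 \/ p8 \/ ~p5) — p8 is true.
  21. (p5 \/ ~p1 \/ p3) — p3 is true.
  22. (p1 \/ p7 \/ p8) — p8 is true.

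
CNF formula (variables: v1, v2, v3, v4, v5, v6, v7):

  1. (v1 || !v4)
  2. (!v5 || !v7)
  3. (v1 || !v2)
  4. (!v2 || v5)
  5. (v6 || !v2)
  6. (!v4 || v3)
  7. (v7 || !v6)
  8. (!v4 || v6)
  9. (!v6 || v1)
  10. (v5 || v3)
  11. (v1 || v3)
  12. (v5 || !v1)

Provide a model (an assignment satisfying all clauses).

v1=True, v2=False, v3=True, v4=False, v5=True, v6=False, v7=False

Check each clause:
  1. (!v4 || v1) — v1 is true.
  2. (!v5 || !v7) — !v7 is true.
  3. (v1 || !v2) — v1 is true.
  4. (v5 || !v2) — v5 is true.
  5. (v6 || !v2) — !v2 is true.
  6. (v3 || !v4) — v3 is true.
  7. (v7 || !v6) — !v6 is true.
  8. (!v4 || v6) — !v4 is true.
  9. (v1 || !v6) — v1 is true.
  10. (v3 || v5) — v3 is true.
  11. (v3 || v1) — v1 is true.
  12. (!v1 || v5) — v5 is true.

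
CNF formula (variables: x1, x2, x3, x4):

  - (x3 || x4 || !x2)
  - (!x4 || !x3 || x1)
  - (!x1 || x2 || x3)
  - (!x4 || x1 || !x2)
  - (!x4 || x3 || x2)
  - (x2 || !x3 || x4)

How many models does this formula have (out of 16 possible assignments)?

6

The models are:
  x1=0 x2=0 x3=0 x4=0
  x1=0 x2=1 x3=1 x4=0
  x1=1 x2=0 x3=1 x4=1
  x1=1 x2=1 x3=0 x4=1
  x1=1 x2=1 x3=1 x4=0
  x1=1 x2=1 x3=1 x4=1
That's 6 in total.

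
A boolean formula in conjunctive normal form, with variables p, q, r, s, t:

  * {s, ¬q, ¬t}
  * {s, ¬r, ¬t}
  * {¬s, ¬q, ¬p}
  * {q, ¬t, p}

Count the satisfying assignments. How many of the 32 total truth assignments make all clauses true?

19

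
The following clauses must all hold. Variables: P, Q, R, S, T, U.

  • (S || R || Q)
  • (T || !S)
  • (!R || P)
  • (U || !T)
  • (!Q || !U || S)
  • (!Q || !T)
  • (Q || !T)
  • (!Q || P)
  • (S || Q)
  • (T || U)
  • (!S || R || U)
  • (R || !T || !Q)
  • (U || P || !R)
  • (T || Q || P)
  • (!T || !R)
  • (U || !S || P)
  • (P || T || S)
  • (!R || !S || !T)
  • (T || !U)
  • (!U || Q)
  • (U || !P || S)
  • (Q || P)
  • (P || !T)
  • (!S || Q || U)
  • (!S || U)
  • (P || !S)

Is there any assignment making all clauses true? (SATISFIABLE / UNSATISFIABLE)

UNSATISFIABLE

S = True:
  propagation gives T=True, U=True, Q=False; an empty clause results — contradiction.
S = False:
  propagation gives Q=True, U=False, T=False; an empty clause results — contradiction.
Every branch closes, so no satisfying assignment exists.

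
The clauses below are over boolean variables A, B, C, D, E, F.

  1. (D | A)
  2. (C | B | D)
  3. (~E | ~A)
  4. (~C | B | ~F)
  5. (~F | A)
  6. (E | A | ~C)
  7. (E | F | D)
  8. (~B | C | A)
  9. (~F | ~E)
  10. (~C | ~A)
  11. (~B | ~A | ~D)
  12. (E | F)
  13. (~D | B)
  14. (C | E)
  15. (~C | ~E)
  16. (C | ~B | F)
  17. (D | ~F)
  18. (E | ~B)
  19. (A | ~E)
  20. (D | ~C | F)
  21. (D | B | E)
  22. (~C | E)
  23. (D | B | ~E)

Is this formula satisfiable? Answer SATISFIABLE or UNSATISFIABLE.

E = True:
  propagation gives A=False; an empty clause results — contradiction.
E = False:
  propagation gives F=True, A=True, C=False; an empty clause results — contradiction.
Every branch closes, so no satisfying assignment exists.

UNSATISFIABLE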